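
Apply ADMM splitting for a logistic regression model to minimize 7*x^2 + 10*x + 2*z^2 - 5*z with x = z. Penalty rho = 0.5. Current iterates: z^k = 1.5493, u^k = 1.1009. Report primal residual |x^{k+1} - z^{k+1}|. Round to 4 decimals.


ADMM iteration with rho = 0.5, z^k = 1.5493, u^k = 1.1009
Step 1: x-update.
Minimize 7*x^2 + 10*x + (0.5/2)*(x - 1.5493 + 1.1009)^2
FOC: (2*7 + 0.5)*x = -10 + 0.5*(1.5493 - 1.1009)
x^{k+1} = -0.6742
Step 2: z-update.
Minimize 2*z^2 - 5*z + (0.5/2)*(-0.6742 - z + 1.1009)^2
FOC: (2*2 + 0.5)*z = 5 + 0.5*(-0.6742 + 1.1009)
z^{k+1} = 1.1585
Step 3: u-update.
u^{k+1} = 1.1009 - 0.6742 - 1.1585 = -0.7318
Step 4: Primal residual = |-0.6742 - 1.1585| = 1.8327


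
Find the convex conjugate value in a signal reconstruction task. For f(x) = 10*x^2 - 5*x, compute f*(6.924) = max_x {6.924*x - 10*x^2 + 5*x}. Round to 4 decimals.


f*(y) = sup_x {y*x - a*x^2 - b*x} = sup_x {(y-b)*x - a*x^2}
FOC: (y - b) - 2a*x = 0 => x* = (y - b)/(2a)
x* = (6.924 + 5)/(2*10) = 0.5962
f*(6.924) = (y-b)^2/(4a) = (6.924 + 5)^2/(4*10)
= 142.1818/40 = 3.5545


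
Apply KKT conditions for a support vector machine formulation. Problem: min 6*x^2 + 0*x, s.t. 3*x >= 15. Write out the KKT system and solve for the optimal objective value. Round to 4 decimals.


Step 1: Try lambda = 0 (constraint inactive).
x_unc = 0/(2*6) = 0.0
Check: 3*0.0 = 0.0 < 15 -- violated!
Step 2: Constraint must be active: 3*x = 15
x* = 15/3 = 5.0
lambda = (2*6*5.0 + 0)/3 = 20.0
Step 3: Compute optimal value.
f(x*) = 6*5.0^2 + 0*5.0 = 150.0


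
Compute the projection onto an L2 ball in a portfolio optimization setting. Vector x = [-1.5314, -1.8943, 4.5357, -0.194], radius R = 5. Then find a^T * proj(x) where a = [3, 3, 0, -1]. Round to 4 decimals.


Step 1: Compute ||x|| (intermediates to 6 decimals).
||x|| = sqrt((-1.5314)^2 + (-1.8943)^2 + 4.5357^2 + (-0.194)^2) = 5.152065
Step 2: Project.
Since ||x|| > R, scale = R/||x|| = 5/5.152065 = 0.970485, proj(x) = scale * x
proj(x) = [-1.486201, -1.83839, 4.401829, -0.188274]
Step 3: Dot product.
a^T * proj(x) = 3*(-1.486201) + 3*(-1.83839) + 0*4.401829 - 1*(-0.188274) = -9.7855


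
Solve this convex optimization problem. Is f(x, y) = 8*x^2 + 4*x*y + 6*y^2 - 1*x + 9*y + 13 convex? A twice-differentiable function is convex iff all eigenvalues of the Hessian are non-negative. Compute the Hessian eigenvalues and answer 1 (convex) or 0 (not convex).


The Hessian of f(x,y) = 8*x^2 + 4*x*y + 6*y^2 - 1*x + 9*y + 13 is:
H = [[16, 4], [4, 12]]
Trace = 16 + 12 = 28
Determinant = 16*12 - (4)^2 = 176
Discriminant = (28)^2 - 4*176 = 80.0
Eigenvalues: lambda_1 = 9.5279, lambda_2 = 18.4721
The function is convex.

1


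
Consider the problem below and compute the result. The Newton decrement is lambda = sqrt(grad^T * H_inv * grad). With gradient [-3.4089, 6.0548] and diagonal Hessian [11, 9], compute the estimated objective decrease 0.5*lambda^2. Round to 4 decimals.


Step 1: H is diagonal, so H^(-1) * g = [-0.3099, 0.6728].
Step 2: g^T H^(-1) g = sum_i g_i^2 / H_ii
  = (-3.4089)^2/11 + (6.0548)^2/9
  = 1.0564 + 4.0734 = 5.1298
Step 3: Objective decrease = 0.5 * g^T H^(-1) g = 2.5649


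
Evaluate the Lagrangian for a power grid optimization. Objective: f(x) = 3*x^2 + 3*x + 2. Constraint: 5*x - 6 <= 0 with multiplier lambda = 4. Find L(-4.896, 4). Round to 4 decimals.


Step 1: Evaluate f(x).
f(-4.896) = 3*(-4.896)^2 + 3*(-4.896) + 2 = 59.2244
Step 2: Evaluate g(x).
g(-4.896) = 5*-4.896 - 6 = -30.48
Step 3: Compute Lagrangian.
L = 59.2244 + 4*-30.48 = -62.6956


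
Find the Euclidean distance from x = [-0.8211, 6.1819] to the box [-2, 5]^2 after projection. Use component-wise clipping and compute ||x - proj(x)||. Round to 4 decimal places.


Project each component onto [-2, 5].
clip(-0.8211) = -0.8211, clip(6.1819) = 5.0
Projection = [-0.8211, 5.0]
Squared diffs: [0.0, 1.3969]
Distance = sqrt(1.3969) = 1.1819


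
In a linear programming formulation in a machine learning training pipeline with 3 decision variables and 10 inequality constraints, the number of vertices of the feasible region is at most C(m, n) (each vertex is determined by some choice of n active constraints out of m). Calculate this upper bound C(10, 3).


Each vertex corresponds to some choice of n active constraints out of m, so the number of vertices is at most C(m, n) = m! / (n!(m-n)!).
m = 10, n = 3
Numerator: 10 * 9 * 8
Denominator: 3! = 6
C(10, 3) = 120


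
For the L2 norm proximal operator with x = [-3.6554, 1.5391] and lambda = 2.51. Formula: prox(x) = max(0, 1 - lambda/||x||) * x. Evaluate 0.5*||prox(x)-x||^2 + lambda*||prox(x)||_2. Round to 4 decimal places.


Step 1: Compute ||x||.
||x|| = 3.9662
Step 2: Compute scaling factor.
scale = max(0, 1 - 2.51/3.9662) = 0.3672
Step 3: prox(x) = [-1.3421, 0.5651]
||prox(x)|| = 1.4562
Step 4: Proximal objective.
0.5*||prox-x||^2 = 3.1501
lambda*||prox|| = 3.6551
Total = 6.8051


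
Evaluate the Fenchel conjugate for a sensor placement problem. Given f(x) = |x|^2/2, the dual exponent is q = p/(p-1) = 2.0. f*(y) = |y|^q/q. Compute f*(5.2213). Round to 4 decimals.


The conjugate exponent q satisfies 1/p + 1/q = 1.
p = 2, so q = 2/(2 - 1) = 2.0
|y|^q = 5.2213^2.0 = 27.262
f*(5.2213) = 27.262 / 2.0 = 13.631


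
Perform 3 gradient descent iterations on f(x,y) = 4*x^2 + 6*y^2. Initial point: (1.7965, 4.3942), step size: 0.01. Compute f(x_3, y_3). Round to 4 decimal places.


Gradient descent on f(x,y) = 4*x^2 + 6*y^2.
Starting point: (1.7965, 4.3942), alpha = 0.01
Step 1: grad_x = 2*4*1.7965 = 14.372, grad_y = 2*6*4.3942 = 52.7304
  x_1 = 1.7965 - 0.01*14.372 = 1.6528
  y_1 = 4.3942 - 0.01*52.7304 = 3.8669
Step 2: grad_x = 2*4*1.6528 = 13.2222, grad_y = 2*6*3.8669 = 46.4028
  x_2 = 1.6528 - 0.01*13.2222 = 1.5206
  y_2 = 3.8669 - 0.01*46.4028 = 3.4029
Step 3: grad_x = 2*4*1.5206 = 12.1645, grad_y = 2*6*3.4029 = 40.8344
  x_3 = 1.5206 - 0.01*12.1645 = 1.3989
  y_3 = 3.4029 - 0.01*40.8344 = 2.9945
f(1.3989, 2.9945) = 4*1.3989^2 + 6*2.9945^2 = 61.6309


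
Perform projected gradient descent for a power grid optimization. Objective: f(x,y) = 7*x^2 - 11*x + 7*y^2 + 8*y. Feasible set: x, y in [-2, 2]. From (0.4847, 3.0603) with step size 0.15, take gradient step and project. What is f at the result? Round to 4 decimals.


Step 1: Compute gradient at (0.4847, 3.0603).
grad_x = 2*7*0.4847 - 11 = -4.2142
grad_y = 2*7*3.0603 + 8 = 50.8442
Step 2: Gradient step.
x_raw = 0.4847 - 0.15*-4.2142 = 1.1168
y_raw = 3.0603 - 0.15*50.8442 = -4.5663
Step 3: Project onto [-2, 2].
x_proj = clip(1.1168) = 1.1168
y_proj = clip(-4.5663) = -2.0
Step 4: Evaluate f.
f(1.1168, -2.0) = 8.446


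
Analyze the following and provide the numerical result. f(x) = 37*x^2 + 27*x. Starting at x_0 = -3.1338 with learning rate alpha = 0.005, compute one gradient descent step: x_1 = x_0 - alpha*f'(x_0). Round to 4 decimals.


We compute the gradient at x_0 and apply the update.
f'(x) = 74*x + 27
f'(-3.1338) = 74*-3.1338 + 27 = -204.9012
x_1 = -3.1338 - 0.005*-204.9012 = -2.1093


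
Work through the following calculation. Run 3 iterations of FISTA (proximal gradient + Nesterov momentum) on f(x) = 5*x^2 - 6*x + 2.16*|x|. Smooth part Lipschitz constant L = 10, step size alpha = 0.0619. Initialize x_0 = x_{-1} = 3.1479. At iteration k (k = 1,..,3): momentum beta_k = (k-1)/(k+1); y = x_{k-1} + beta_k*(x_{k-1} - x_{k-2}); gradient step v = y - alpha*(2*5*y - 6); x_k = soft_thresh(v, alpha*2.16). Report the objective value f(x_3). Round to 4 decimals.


FISTA on f(x) = 5*x^2 - 6*x + 2.16*|x|
L = 10, alpha = 0.0619
Iteration 1: beta = 0.0, y = 3.1479 + 0.0*(3.1479 - 3.1479) = 3.1479
  grad(y) = 25.479, v = y - alpha*grad = 1.5707
  prox(v) = soft_thresh(1.5707, 0.1337) = 1.437
Iteration 2: beta = 0.3333, y = 1.437 + 0.3333*(1.437 - 3.1479) = 0.8668
  grad(y) = 2.6676, v = y - alpha*grad = 0.7016
  prox(v) = soft_thresh(0.7016, 0.1337) = 0.5679
Iteration 3: beta = 0.5, y = 0.5679 + 0.5*(0.5679 - 1.437) = 0.1334
  grad(y) = -4.6662, v = y - alpha*grad = 0.4222
  prox(v) = soft_thresh(0.4222, 0.1337) = 0.2885
f(x_3) = 5*0.2885^2 - 6*0.2885 + 2.16*|0.2885| = -0.6917


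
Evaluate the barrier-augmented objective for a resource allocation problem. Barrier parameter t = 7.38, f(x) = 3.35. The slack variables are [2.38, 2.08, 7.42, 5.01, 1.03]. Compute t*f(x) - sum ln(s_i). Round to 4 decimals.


Step 1: Compute log-barrier.
ln values: [0.8671, 0.7324, 2.0042, 1.6114, 0.0296]
phi = -(0.8671 + 0.7324 + 2.0042 + 1.6114 + 0.0296) = -5.2446
Step 2: Compute augmented objective.
t*f(x) = 7.38*3.35 = 24.723
Total = 24.723 - 5.2446 = 19.4784


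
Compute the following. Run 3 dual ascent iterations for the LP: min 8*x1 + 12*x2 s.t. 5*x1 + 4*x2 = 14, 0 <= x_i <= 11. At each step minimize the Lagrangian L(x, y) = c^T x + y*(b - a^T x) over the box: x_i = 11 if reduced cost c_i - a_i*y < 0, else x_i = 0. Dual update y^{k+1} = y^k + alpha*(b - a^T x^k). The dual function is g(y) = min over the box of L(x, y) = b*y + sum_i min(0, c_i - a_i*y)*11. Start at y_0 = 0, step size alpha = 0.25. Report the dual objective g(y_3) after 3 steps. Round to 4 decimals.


Dual ascent for LP: min 8*x1 + 12*x2, 5*x1 + 4*x2 = 14, 0 <= x_i <= 11
Step 1: y^k = 0.0, reduced costs: (8.0, 12.0)
  x^k = (0.0, 0.0), subgradient = b - a^T x = 14.0
  y^{k+1} = 0.0 + 0.25*14.0 = 3.5
Step 2: y^k = 3.5, reduced costs: (-9.5, -2.0)
  x^k = (11.0, 11.0), subgradient = b - a^T x = -85.0
  y^{k+1} = 3.5 + 0.25*-85.0 = -17.75
Step 3: y^k = -17.75, reduced costs: (96.75, 83.0)
  x^k = (0.0, 0.0), subgradient = b - a^T x = 14.0
  y^{k+1} = -17.75 + 0.25*14.0 = -14.25
Dual objective at y_3 = -14.25: reduced costs (79.25, 69.0), box minimizer x = (0.0, 0.0)
g(y_3) = b*y + (c1 - a1*y)*x1 + (c2 - a2*y)*x2 = 14*(-14.25) + 79.25*0.0 + 69.0*0.0 = -199.5 + 0.0 + 0.0 = -199.5


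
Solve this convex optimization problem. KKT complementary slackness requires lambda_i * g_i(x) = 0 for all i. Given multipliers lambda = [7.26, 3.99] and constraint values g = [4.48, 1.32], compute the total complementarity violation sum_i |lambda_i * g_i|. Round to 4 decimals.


KKT complementary slackness check:
lambda_1 * g_1 = 7.26 * 4.48 = 32.5248
lambda_2 * g_2 = 3.99 * 1.32 = 5.2668
Total violation = 32.5248 + 5.2668 = 37.7916


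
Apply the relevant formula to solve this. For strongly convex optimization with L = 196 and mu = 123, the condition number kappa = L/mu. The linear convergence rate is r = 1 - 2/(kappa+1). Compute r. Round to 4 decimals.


Step 1: Compute the condition number.
kappa = L/mu = 196/123 = 1.5935
Step 2: Compute the convergence rate.
r = 1 - 2/(kappa + 1) = 1 - 2*mu/(L + mu) = (L - mu)/(L + mu) = 73/319 = 0.2288


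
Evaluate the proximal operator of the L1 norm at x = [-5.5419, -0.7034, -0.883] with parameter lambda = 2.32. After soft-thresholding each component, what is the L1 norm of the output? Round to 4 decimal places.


Soft-thresholding with lambda = 2.32:
prox(-5.5419) = sign(-5.5419)*max(|-5.5419| - 2.32, 0) = -3.2219
prox(-0.7034) = sign(-0.7034)*max(|-0.7034| - 2.32, 0) = 0.0
prox(-0.883) = sign(-0.883)*max(|-0.883| - 2.32, 0) = 0.0
prox(x) = [-3.2219, 0.0, 0.0]
||prox(x)||_1 = 3.2219 + 0.0 + 0.0 = 3.2219


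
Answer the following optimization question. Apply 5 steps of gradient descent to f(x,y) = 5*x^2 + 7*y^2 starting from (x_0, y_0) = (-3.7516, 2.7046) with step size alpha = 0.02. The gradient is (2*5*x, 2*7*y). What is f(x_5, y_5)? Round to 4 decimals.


Gradient descent on f(x,y) = 5*x^2 + 7*y^2.
Starting point: (-3.7516, 2.7046), alpha = 0.02
Step 1: grad_x = 2*5*-3.7516 = -37.516, grad_y = 2*7*2.7046 = 37.8644
  x_1 = -3.7516 - 0.02*-37.516 = -3.0013
  y_1 = 2.7046 - 0.02*37.8644 = 1.9473
Step 2: grad_x = 2*5*-3.0013 = -30.0128, grad_y = 2*7*1.9473 = 27.2624
  x_2 = -3.0013 - 0.02*-30.0128 = -2.401
  y_2 = 1.9473 - 0.02*27.2624 = 1.4021
Step 3: grad_x = 2*5*-2.401 = -24.0102, grad_y = 2*7*1.4021 = 19.6289
  x_3 = -2.401 - 0.02*-24.0102 = -1.9208
  y_3 = 1.4021 - 0.02*19.6289 = 1.0095
Step 4: grad_x = 2*5*-1.9208 = -19.2082, grad_y = 2*7*1.0095 = 14.1328
  x_4 = -1.9208 - 0.02*-19.2082 = -1.5367
  y_4 = 1.0095 - 0.02*14.1328 = 0.7268
Step 5: grad_x = 2*5*-1.5367 = -15.3666, grad_y = 2*7*0.7268 = 10.1756
  x_5 = -1.5367 - 0.02*-15.3666 = -1.2293
  y_5 = 0.7268 - 0.02*10.1756 = 0.5233
f(-1.2293, 0.5233) = 5*(-1.2293)^2 + 7*0.5233^2 = 9.4732


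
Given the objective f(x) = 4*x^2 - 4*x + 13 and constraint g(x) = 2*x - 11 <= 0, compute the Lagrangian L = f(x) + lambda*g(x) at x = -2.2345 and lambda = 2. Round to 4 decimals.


Step 1: Evaluate f(x).
f(-2.2345) = 4*(-2.2345)^2 - 4*(-2.2345) + 13 = 41.91
Step 2: Evaluate g(x).
g(-2.2345) = 2*-2.2345 - 11 = -15.469
Step 3: Compute Lagrangian.
L = 41.91 + 2*-15.469 = 10.972


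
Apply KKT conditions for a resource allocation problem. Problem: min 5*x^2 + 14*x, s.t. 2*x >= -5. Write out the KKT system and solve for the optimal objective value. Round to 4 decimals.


Step 1: Try lambda = 0 (constraint inactive).
Stationarity: 2*5*x + 14 = 0
x* = -14/(2*5) = -1.4
Check constraint: 2*-1.4 = -2.8 >= -5 -- satisfied.
Step 2: Compute optimal value.
f(x*) = 5*(-1.4)^2 + 14*(-1.4) = -9.8


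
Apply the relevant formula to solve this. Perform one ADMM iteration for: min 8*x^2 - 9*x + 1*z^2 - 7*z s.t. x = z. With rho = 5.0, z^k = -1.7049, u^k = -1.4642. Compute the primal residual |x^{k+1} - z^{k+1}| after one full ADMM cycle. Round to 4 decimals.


ADMM iteration with rho = 5.0, z^k = -1.7049, u^k = -1.4642
Step 1: x-update.
Minimize 8*x^2 - 9*x + (5.0/2)*(x + 1.7049 - 1.4642)^2
FOC: (2*8 + 5.0)*x = 9 + 5.0*(-1.7049 + 1.4642)
x^{k+1} = 0.3713
Step 2: z-update.
Minimize 1*z^2 - 7*z + (5.0/2)*(0.3713 - z - 1.4642)^2
FOC: (2*1 + 5.0)*z = 7 + 5.0*(0.3713 - 1.4642)
z^{k+1} = 0.2193
Step 3: u-update.
u^{k+1} = -1.4642 + 0.3713 - 0.2193 = -1.3123
Step 4: Primal residual = |0.3713 - 0.2193| = 0.1519


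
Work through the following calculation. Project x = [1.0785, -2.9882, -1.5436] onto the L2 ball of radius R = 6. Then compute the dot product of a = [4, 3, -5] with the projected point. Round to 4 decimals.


Step 1: Compute ||x|| (intermediates to 6 decimals).
||x|| = sqrt(1.0785^2 + (-2.9882)^2 + (-1.5436)^2) = 3.532025
Step 2: Project.
Since ||x|| <= R, proj = x (no scaling needed).
proj(x) = [1.0785, -2.9882, -1.5436]
Step 3: Dot product.
a^T * proj(x) = 4*1.0785 + 3*(-2.9882) - 5*(-1.5436) = 3.0674


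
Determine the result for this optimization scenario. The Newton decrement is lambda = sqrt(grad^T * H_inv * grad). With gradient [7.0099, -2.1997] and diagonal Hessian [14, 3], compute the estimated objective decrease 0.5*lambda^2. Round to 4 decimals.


Step 1: H is diagonal, so H^(-1) * g = [0.5007, -0.7332].
Step 2: g^T H^(-1) g = sum_i g_i^2 / H_ii
  = (7.0099)^2/14 + (-2.1997)^2/3
  = 3.5099 + 1.6129 = 5.1228
Step 3: Objective decrease = 0.5 * g^T H^(-1) g = 2.5614


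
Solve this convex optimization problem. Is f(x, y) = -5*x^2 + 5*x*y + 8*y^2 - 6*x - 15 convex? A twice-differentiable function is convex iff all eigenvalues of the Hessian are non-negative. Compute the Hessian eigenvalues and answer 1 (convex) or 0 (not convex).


The Hessian of f(x,y) = -5*x^2 + 5*x*y + 8*y^2 - 6*x - 15 is:
H = [[-10, 5], [5, 16]]
Trace = -10 + 16 = 6
Determinant = -10*16 - (5)^2 = -185
Discriminant = (6)^2 - 4*-185 = 776.0
Eigenvalues: lambda_1 = -10.9284, lambda_2 = 16.9284
The function is not convex.

0


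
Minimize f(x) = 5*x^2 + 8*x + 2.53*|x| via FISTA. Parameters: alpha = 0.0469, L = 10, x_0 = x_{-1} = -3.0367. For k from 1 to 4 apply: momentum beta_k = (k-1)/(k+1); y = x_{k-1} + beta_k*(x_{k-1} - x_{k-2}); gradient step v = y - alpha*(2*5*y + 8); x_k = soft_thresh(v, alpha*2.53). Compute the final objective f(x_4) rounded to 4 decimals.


FISTA on f(x) = 5*x^2 + 8*x + 2.53*|x|
L = 10, alpha = 0.0469
Iteration 1: beta = 0.0, y = -3.0367 + 0.0*(-3.0367 + 3.0367) = -3.0367
  grad(y) = -22.367, v = y - alpha*grad = -1.9877
  prox(v) = soft_thresh(-1.9877, 0.1187) = -1.869
Iteration 2: beta = 0.3333, y = -1.869 + 0.3333*(-1.869 + 3.0367) = -1.4798
  grad(y) = -6.7981, v = y - alpha*grad = -1.161
  prox(v) = soft_thresh(-1.161, 0.1187) = -1.0423
Iteration 3: beta = 0.5, y = -1.0423 + 0.5*(-1.0423 + 1.869) = -0.629
  grad(y) = 1.7103, v = y - alpha*grad = -0.7092
  prox(v) = soft_thresh(-0.7092, 0.1187) = -0.5905
Iteration 4: beta = 0.6, y = -0.5905 + 0.6*(-0.5905 + 1.0423) = -0.3194
  grad(y) = 4.8055, v = y - alpha*grad = -0.5448
  prox(v) = soft_thresh(-0.5448, 0.1187) = -0.4262
f(x_4) = 5*(-0.4262)^2 + 8*(-0.4262) + 2.53*|-0.4262| = -1.423


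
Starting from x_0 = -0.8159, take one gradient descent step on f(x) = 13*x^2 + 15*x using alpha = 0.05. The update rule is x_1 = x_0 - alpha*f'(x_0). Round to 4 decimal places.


We compute the gradient at x_0 and apply the update.
f'(x) = 26*x + 15
f'(-0.8159) = 26*-0.8159 + 15 = -6.2134
x_1 = -0.8159 - 0.05*-6.2134 = -0.5052


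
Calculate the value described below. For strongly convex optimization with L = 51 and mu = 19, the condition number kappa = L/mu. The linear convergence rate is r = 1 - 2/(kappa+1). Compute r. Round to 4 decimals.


Step 1: Compute the condition number.
kappa = L/mu = 51/19 = 2.6842
Step 2: Compute the convergence rate.
r = 1 - 2/(kappa + 1) = 1 - 2*mu/(L + mu) = (L - mu)/(L + mu) = 32/70 = 0.4571


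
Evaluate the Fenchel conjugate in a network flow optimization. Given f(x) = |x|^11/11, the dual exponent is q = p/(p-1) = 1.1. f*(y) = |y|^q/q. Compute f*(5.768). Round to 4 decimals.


The conjugate exponent q satisfies 1/p + 1/q = 1.
p = 11, so q = 11/(11 - 1) = 1.1
|y|^q = 5.768^1.1 = 6.8727
f*(5.768) = 6.8727 / 1.1 = 6.2479


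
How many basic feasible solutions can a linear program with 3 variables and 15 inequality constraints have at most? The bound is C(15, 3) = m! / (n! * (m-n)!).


Each vertex corresponds to some choice of n active constraints out of m, so the number of vertices is at most C(m, n) = m! / (n!(m-n)!).
m = 15, n = 3
Numerator: 15 * 14 * 13
Denominator: 3! = 6
C(15, 3) = 455


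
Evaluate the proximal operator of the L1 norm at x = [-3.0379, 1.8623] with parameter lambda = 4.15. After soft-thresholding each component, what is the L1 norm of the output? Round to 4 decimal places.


Soft-thresholding with lambda = 4.15:
prox(-3.0379) = sign(-3.0379)*max(|-3.0379| - 4.15, 0) = 0.0
prox(1.8623) = sign(1.8623)*max(|1.8623| - 4.15, 0) = 0.0
prox(x) = [0.0, 0.0]
||prox(x)||_1 = 0.0 + 0.0 = 0.0


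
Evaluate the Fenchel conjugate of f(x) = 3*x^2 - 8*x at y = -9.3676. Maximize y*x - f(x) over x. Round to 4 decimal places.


f*(y) = sup_x {y*x - a*x^2 - b*x} = sup_x {(y-b)*x - a*x^2}
FOC: (y - b) - 2a*x = 0 => x* = (y - b)/(2a)
x* = (-9.3676 + 8)/(2*3) = -0.2279
f*(-9.3676) = (y-b)^2/(4a) = (-9.3676 + 8)^2/(4*3)
= 1.8703/12 = 0.1559


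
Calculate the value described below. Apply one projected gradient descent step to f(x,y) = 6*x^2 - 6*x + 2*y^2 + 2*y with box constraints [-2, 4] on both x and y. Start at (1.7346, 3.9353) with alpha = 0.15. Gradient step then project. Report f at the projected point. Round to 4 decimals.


Step 1: Compute gradient at (1.7346, 3.9353).
grad_x = 2*6*1.7346 - 6 = 14.8152
grad_y = 2*2*3.9353 + 2 = 17.7412
Step 2: Gradient step.
x_raw = 1.7346 - 0.15*14.8152 = -0.4877
y_raw = 3.9353 - 0.15*17.7412 = 1.2741
Step 3: Project onto [-2, 4].
x_proj = clip(-0.4877) = -0.4877
y_proj = clip(1.2741) = 1.2741
Step 4: Evaluate f.
f(-0.4877, 1.2741) = 10.1481


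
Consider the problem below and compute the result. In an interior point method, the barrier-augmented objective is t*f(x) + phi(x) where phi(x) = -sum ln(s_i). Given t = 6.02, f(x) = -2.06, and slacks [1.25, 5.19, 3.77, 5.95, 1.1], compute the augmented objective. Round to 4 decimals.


Step 1: Compute log-barrier.
ln values: [0.2231, 1.6467, 1.3271, 1.7834, 0.0953]
phi = -(0.2231 + 1.6467 + 1.3271 + 1.7834 + 0.0953) = -5.0757
Step 2: Compute augmented objective.
t*f(x) = 6.02*-2.06 = -12.4012
Total = -12.4012 - 5.0757 = -17.4769


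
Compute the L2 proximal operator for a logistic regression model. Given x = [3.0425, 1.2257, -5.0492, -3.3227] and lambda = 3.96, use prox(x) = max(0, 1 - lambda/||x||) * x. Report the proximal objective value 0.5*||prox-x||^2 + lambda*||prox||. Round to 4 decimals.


Step 1: Compute ||x||.
||x|| = 6.8771
Step 2: Compute scaling factor.
scale = max(0, 1 - 3.96/6.8771) = 0.4242
Step 3: prox(x) = [1.2905, 0.5199, -2.1417, -1.4094]
||prox(x)|| = 2.9171
Step 4: Proximal objective.
0.5*||prox-x||^2 = 7.8408
lambda*||prox|| = 11.5517
Total = 19.3923


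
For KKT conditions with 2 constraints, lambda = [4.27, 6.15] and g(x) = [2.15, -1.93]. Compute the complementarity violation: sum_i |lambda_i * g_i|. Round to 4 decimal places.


KKT complementary slackness check:
lambda_1 * g_1 = 4.27 * 2.15 = 9.1805
lambda_2 * g_2 = 6.15 * -1.93 = -11.8695
Total violation = 9.1805 + 11.8695 = 21.05


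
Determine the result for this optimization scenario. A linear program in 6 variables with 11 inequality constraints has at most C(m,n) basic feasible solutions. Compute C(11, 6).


Each vertex corresponds to some choice of n active constraints out of m, so the number of vertices is at most C(m, n) = m! / (n!(m-n)!).
m = 11, n = 6
Numerator: 11 * 10 * 9 * 8 * 7 * 6
Denominator: 6! = 720
C(11, 6) = 462


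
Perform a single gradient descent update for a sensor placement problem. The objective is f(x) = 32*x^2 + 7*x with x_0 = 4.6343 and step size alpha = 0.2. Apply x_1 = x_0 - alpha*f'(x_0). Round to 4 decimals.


We compute the gradient at x_0 and apply the update.
f'(x) = 64*x + 7
f'(4.6343) = 64*4.6343 + 7 = 303.5952
x_1 = 4.6343 - 0.2*303.5952 = -56.0847


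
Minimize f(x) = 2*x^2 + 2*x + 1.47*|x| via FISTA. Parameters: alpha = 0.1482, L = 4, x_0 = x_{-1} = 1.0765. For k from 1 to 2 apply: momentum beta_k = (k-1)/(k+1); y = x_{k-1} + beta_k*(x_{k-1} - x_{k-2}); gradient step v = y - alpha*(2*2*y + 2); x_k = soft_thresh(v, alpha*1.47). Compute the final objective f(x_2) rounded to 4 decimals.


FISTA on f(x) = 2*x^2 + 2*x + 1.47*|x|
L = 4, alpha = 0.1482
Iteration 1: beta = 0.0, y = 1.0765 + 0.0*(1.0765 - 1.0765) = 1.0765
  grad(y) = 6.306, v = y - alpha*grad = 0.142
  prox(v) = soft_thresh(0.142, 0.2179) = 0.0
Iteration 2: beta = 0.3333, y = 0.0 + 0.3333*(0.0 - 1.0765) = -0.3588
  grad(y) = 0.5647, v = y - alpha*grad = -0.4425
  prox(v) = soft_thresh(-0.4425, 0.2179) = -0.2247
f(x_2) = 2*(-0.2247)^2 + 2*(-0.2247) + 1.47*|-0.2247| = -0.0181


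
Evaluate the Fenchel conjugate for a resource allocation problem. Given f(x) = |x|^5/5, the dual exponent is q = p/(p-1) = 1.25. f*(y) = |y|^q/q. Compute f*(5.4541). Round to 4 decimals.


The conjugate exponent q satisfies 1/p + 1/q = 1.
p = 5, so q = 5/(5 - 1) = 1.25
|y|^q = 5.4541^1.25 = 8.335
f*(5.4541) = 8.335 / 1.25 = 6.668


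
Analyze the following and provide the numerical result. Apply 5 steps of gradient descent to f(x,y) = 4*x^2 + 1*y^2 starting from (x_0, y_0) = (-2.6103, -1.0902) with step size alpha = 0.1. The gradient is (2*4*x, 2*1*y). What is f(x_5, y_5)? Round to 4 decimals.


Gradient descent on f(x,y) = 4*x^2 + 1*y^2.
Starting point: (-2.6103, -1.0902), alpha = 0.1
Step 1: grad_x = 2*4*-2.6103 = -20.8824, grad_y = 2*1*-1.0902 = -2.1804
  x_1 = -2.6103 - 0.1*-20.8824 = -0.5221
  y_1 = -1.0902 - 0.1*-2.1804 = -0.8722
Step 2: grad_x = 2*4*-0.5221 = -4.1765, grad_y = 2*1*-0.8722 = -1.7443
  x_2 = -0.5221 - 0.1*-4.1765 = -0.1044
  y_2 = -0.8722 - 0.1*-1.7443 = -0.6977
Step 3: grad_x = 2*4*-0.1044 = -0.8353, grad_y = 2*1*-0.6977 = -1.3955
  x_3 = -0.1044 - 0.1*-0.8353 = -0.0209
  y_3 = -0.6977 - 0.1*-1.3955 = -0.5582
Step 4: grad_x = 2*4*-0.0209 = -0.1671, grad_y = 2*1*-0.5582 = -1.1164
  x_4 = -0.0209 - 0.1*-0.1671 = -0.0042
  y_4 = -0.5582 - 0.1*-1.1164 = -0.4465
Step 5: grad_x = 2*4*-0.0042 = -0.0334, grad_y = 2*1*-0.4465 = -0.8931
  x_5 = -0.0042 - 0.1*-0.0334 = -0.0008
  y_5 = -0.4465 - 0.1*-0.8931 = -0.3572
f(-0.0008, -0.3572) = 4*(-0.0008)^2 + 1*(-0.3572)^2 = 0.1276


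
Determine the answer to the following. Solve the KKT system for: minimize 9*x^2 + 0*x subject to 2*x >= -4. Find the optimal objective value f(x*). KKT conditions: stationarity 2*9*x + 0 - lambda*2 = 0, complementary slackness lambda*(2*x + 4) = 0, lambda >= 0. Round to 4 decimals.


Step 1: Try lambda = 0 (constraint inactive).
Stationarity: 2*9*x + 0 = 0
x* = 0/(2*9) = 0.0
Check constraint: 2*0.0 = 0.0 >= -4 -- satisfied.
Step 2: Compute optimal value.
f(x*) = 9*0.0^2 + 0*0.0 = 0.0


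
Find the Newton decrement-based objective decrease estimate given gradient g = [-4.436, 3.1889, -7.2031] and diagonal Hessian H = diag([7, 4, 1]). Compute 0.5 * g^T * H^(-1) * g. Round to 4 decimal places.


Step 1: H is diagonal, so H^(-1) * g = [-0.6337, 0.7972, -7.2031].
Step 2: g^T H^(-1) g = sum_i g_i^2 / H_ii
  = (-4.436)^2/7 + (3.1889)^2/4 + (-7.2031)^2/1
  = 2.8112 + 2.5423 + 51.8846 = 57.2381
Step 3: Objective decrease = 0.5 * g^T H^(-1) g = 28.619


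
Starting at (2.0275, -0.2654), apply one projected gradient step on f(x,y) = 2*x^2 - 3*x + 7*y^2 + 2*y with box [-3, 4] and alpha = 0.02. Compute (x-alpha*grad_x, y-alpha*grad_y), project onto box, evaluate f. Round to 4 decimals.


Step 1: Compute gradient at (2.0275, -0.2654).
grad_x = 2*2*2.0275 - 3 = 5.11
grad_y = 2*7*-0.2654 + 2 = -1.7156
Step 2: Gradient step.
x_raw = 2.0275 - 0.02*5.11 = 1.9253
y_raw = -0.2654 - 0.02*-1.7156 = -0.2311
Step 3: Project onto [-3, 4].
x_proj = clip(1.9253) = 1.9253
y_proj = clip(-0.2311) = -0.2311
Step 4: Evaluate f.
f(1.9253, -0.2311) = 1.5493


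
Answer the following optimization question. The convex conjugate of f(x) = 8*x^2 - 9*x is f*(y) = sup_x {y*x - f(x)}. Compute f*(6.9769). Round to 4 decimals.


f*(y) = sup_x {y*x - a*x^2 - b*x} = sup_x {(y-b)*x - a*x^2}
FOC: (y - b) - 2a*x = 0 => x* = (y - b)/(2a)
x* = (6.9769 + 9)/(2*8) = 0.9986
f*(6.9769) = (y-b)^2/(4a) = (6.9769 + 9)^2/(4*8)
= 255.2613/32 = 7.9769


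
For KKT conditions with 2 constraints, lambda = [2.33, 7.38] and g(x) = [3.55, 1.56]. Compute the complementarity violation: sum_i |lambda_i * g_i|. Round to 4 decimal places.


KKT complementary slackness check:
lambda_1 * g_1 = 2.33 * 3.55 = 8.2715
lambda_2 * g_2 = 7.38 * 1.56 = 11.5128
Total violation = 8.2715 + 11.5128 = 19.7843


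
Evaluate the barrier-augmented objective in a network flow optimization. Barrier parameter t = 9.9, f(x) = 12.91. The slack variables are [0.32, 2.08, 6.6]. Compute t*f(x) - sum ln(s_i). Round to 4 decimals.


Step 1: Compute log-barrier.
ln values: [-1.1394, 0.7324, 1.8871]
phi = -(-1.1394 + 0.7324 + 1.8871) = -1.48
Step 2: Compute augmented objective.
t*f(x) = 9.9*12.91 = 127.809
Total = 127.809 - 1.48 = 126.329


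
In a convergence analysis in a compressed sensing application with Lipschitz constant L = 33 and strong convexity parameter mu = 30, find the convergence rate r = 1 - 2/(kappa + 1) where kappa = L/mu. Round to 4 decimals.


Step 1: Compute the condition number.
kappa = L/mu = 33/30 = 1.1
Step 2: Compute the convergence rate.
r = 1 - 2/(kappa + 1) = 1 - 2*mu/(L + mu) = (L - mu)/(L + mu) = 3/63 = 0.0476


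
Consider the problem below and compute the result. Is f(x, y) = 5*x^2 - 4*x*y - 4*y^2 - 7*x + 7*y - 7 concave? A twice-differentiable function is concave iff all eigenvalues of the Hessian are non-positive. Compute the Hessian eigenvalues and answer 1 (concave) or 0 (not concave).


The Hessian of f(x,y) = 5*x^2 - 4*x*y - 4*y^2 - 7*x + 7*y - 7 is:
H = [[10, -4], [-4, -8]]
Trace = 10 - 8 = 2
Determinant = 10*-8 - (-4)^2 = -96
Discriminant = (2)^2 - 4*-96 = 388.0
Eigenvalues: lambda_1 = -8.8489, lambda_2 = 10.8489
The function is not concave.

0


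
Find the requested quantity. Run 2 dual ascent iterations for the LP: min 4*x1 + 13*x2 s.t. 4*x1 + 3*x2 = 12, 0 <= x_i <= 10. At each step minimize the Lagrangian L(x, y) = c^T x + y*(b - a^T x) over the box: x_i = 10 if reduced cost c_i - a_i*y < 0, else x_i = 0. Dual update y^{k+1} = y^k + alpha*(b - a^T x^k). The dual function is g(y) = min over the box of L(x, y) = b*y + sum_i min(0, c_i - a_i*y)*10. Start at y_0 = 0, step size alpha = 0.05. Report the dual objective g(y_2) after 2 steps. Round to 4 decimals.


Dual ascent for LP: min 4*x1 + 13*x2, 4*x1 + 3*x2 = 12, 0 <= x_i <= 10
Step 1: y^k = 0.0, reduced costs: (4.0, 13.0)
  x^k = (0.0, 0.0), subgradient = b - a^T x = 12.0
  y^{k+1} = 0.0 + 0.05*12.0 = 0.6
Step 2: y^k = 0.6, reduced costs: (1.6, 11.2)
  x^k = (0.0, 0.0), subgradient = b - a^T x = 12.0
  y^{k+1} = 0.6 + 0.05*12.0 = 1.2
Dual objective at y_2 = 1.2: reduced costs (-0.8, 9.4), box minimizer x = (10.0, 0.0)
g(y_2) = b*y + (c1 - a1*y)*x1 + (c2 - a2*y)*x2 = 12*1.2 + (-0.8)*10.0 + 9.4*0.0 = 14.4 - 8.0 + 0.0 = 6.4


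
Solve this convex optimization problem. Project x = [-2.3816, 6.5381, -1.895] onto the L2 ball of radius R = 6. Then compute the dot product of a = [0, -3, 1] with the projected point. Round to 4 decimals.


Step 1: Compute ||x|| (intermediates to 6 decimals).
||x|| = sqrt((-2.3816)^2 + 6.5381^2 + (-1.895)^2) = 7.211782
Step 2: Project.
Since ||x|| > R, scale = R/||x|| = 6/7.211782 = 0.831972, proj(x) = scale * x
proj(x) = [-1.981425, 5.439516, -1.576587]
Step 3: Dot product.
a^T * proj(x) = 0*(-1.981425) - 3*5.439516 + 1*(-1.576587) = -17.8951


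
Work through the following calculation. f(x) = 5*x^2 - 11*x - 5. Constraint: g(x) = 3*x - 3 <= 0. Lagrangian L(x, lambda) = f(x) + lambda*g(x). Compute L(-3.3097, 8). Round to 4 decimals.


Step 1: Evaluate f(x).
f(-3.3097) = 5*(-3.3097)^2 - 11*(-3.3097) - 5 = 86.1773
Step 2: Evaluate g(x).
g(-3.3097) = 3*-3.3097 - 3 = -12.9291
Step 3: Compute Lagrangian.
L = 86.1773 + 8*-12.9291 = -17.2555


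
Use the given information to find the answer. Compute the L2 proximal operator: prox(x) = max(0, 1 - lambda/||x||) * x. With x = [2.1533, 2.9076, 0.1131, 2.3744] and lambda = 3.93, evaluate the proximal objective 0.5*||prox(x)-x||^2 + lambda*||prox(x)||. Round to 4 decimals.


Step 1: Compute ||x||.
||x|| = 4.3291
Step 2: Compute scaling factor.
scale = max(0, 1 - 3.93/4.3291) = 0.0922
Step 3: prox(x) = [0.1985, 0.2681, 0.0104, 0.2189]
||prox(x)|| = 0.3991
Step 4: Proximal objective.
0.5*||prox-x||^2 = 7.7225
lambda*||prox|| = 1.5685
Total = 9.291


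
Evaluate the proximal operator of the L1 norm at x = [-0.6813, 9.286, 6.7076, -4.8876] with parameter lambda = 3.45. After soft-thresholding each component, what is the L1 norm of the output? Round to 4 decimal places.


Soft-thresholding with lambda = 3.45:
prox(-0.6813) = sign(-0.6813)*max(|-0.6813| - 3.45, 0) = 0.0
prox(9.286) = sign(9.286)*max(|9.286| - 3.45, 0) = 5.836
prox(6.7076) = sign(6.7076)*max(|6.7076| - 3.45, 0) = 3.2576
prox(-4.8876) = sign(-4.8876)*max(|-4.8876| - 3.45, 0) = -1.4376
prox(x) = [0.0, 5.836, 3.2576, -1.4376]
||prox(x)||_1 = 0.0 + 5.836 + 3.2576 + 1.4376 = 10.5312


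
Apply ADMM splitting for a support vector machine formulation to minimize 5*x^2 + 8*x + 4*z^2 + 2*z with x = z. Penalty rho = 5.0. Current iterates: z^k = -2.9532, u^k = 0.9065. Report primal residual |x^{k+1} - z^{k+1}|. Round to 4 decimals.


ADMM iteration with rho = 5.0, z^k = -2.9532, u^k = 0.9065
Step 1: x-update.
Minimize 5*x^2 + 8*x + (5.0/2)*(x + 2.9532 + 0.9065)^2
FOC: (2*5 + 5.0)*x = -8 + 5.0*(-2.9532 - 0.9065)
x^{k+1} = -1.8199
Step 2: z-update.
Minimize 4*z^2 + 2*z + (5.0/2)*(-1.8199 - z + 0.9065)^2
FOC: (2*4 + 5.0)*z = -2 + 5.0*(-1.8199 + 0.9065)
z^{k+1} = -0.5052
Step 3: u-update.
u^{k+1} = 0.9065 - 1.8199 + 0.5052 = -0.4082
Step 4: Primal residual = |-1.8199 + 0.5052| = 1.3147


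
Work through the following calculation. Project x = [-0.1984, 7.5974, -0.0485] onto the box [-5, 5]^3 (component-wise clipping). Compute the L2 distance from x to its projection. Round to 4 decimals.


Project each component onto [-5, 5].
clip(-0.1984) = -0.1984, clip(7.5974) = 5.0, clip(-0.0485) = -0.0485
Projection = [-0.1984, 5.0, -0.0485]
Squared diffs: [0.0, 6.7465, 0.0]
Distance = sqrt(6.7465) = 2.5974


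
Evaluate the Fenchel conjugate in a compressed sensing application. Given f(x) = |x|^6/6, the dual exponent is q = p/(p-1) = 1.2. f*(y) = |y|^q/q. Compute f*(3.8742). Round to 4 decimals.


The conjugate exponent q satisfies 1/p + 1/q = 1.
p = 6, so q = 6/(6 - 1) = 1.2
|y|^q = 3.8742^1.2 = 5.0795
f*(3.8742) = 5.0795 / 1.2 = 4.2329


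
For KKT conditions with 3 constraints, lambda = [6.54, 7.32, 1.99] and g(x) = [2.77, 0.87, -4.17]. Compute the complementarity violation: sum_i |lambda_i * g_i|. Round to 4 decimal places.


KKT complementary slackness check:
lambda_1 * g_1 = 6.54 * 2.77 = 18.1158
lambda_2 * g_2 = 7.32 * 0.87 = 6.3684
lambda_3 * g_3 = 1.99 * -4.17 = -8.2983
Total violation = 18.1158 + 6.3684 + 8.2983 = 32.7825


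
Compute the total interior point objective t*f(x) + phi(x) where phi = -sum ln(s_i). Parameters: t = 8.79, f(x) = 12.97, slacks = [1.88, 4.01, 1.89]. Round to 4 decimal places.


Step 1: Compute log-barrier.
ln values: [0.6313, 1.3888, 0.6366]
phi = -(0.6313 + 1.3888 + 0.6366) = -2.6566
Step 2: Compute augmented objective.
t*f(x) = 8.79*12.97 = 114.0063
Total = 114.0063 - 2.6566 = 111.3497


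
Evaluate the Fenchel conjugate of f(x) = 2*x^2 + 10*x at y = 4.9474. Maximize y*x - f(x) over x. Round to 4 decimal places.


f*(y) = sup_x {y*x - a*x^2 - b*x} = sup_x {(y-b)*x - a*x^2}
FOC: (y - b) - 2a*x = 0 => x* = (y - b)/(2a)
x* = (4.9474 - 10)/(2*2) = -1.2632
f*(4.9474) = (y-b)^2/(4a) = (4.9474 - 10)^2/(4*2)
= 25.5288/8 = 3.1911


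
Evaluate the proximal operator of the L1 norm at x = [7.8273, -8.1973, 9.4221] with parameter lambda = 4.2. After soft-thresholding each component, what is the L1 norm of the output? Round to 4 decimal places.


Soft-thresholding with lambda = 4.2:
prox(7.8273) = sign(7.8273)*max(|7.8273| - 4.2, 0) = 3.6273
prox(-8.1973) = sign(-8.1973)*max(|-8.1973| - 4.2, 0) = -3.9973
prox(9.4221) = sign(9.4221)*max(|9.4221| - 4.2, 0) = 5.2221
prox(x) = [3.6273, -3.9973, 5.2221]
||prox(x)||_1 = 3.6273 + 3.9973 + 5.2221 = 12.8467


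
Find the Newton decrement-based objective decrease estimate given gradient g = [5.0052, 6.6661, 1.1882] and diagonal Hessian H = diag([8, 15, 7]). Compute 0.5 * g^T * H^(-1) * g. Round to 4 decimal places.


Step 1: H is diagonal, so H^(-1) * g = [0.6257, 0.4444, 0.1697].
Step 2: g^T H^(-1) g = sum_i g_i^2 / H_ii
  = (5.0052)^2/8 + (6.6661)^2/15 + (1.1882)^2/7
  = 3.1315 + 2.9625 + 0.2017 = 6.2957
Step 3: Objective decrease = 0.5 * g^T H^(-1) g = 3.1478


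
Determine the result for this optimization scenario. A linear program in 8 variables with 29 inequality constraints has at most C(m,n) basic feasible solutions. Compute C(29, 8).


Each vertex corresponds to some choice of n active constraints out of m, so the number of vertices is at most C(m, n) = m! / (n!(m-n)!).
m = 29, n = 8
Numerator: 29 * 28 * 27 * 26 * 25 * 24 * 23 * 22
Denominator: 8! = 40320
C(29, 8) = 4292145


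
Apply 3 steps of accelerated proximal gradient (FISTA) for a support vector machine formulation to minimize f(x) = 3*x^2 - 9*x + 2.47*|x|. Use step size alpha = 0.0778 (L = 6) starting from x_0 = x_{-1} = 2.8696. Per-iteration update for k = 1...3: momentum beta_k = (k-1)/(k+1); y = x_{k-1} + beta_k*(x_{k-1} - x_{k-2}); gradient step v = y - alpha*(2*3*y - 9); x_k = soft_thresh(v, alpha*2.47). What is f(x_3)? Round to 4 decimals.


FISTA on f(x) = 3*x^2 - 9*x + 2.47*|x|
L = 6, alpha = 0.0778
Iteration 1: beta = 0.0, y = 2.8696 + 0.0*(2.8696 - 2.8696) = 2.8696
  grad(y) = 8.2176, v = y - alpha*grad = 2.2303
  prox(v) = soft_thresh(2.2303, 0.1922) = 2.0381
Iteration 2: beta = 0.3333, y = 2.0381 + 0.3333*(2.0381 - 2.8696) = 1.7609
  grad(y) = 1.5656, v = y - alpha*grad = 1.6391
  prox(v) = soft_thresh(1.6391, 0.1922) = 1.447
Iteration 3: beta = 0.5, y = 1.447 + 0.5*(1.447 - 2.0381) = 1.1514
  grad(y) = -2.0916, v = y - alpha*grad = 1.3141
  prox(v) = soft_thresh(1.3141, 0.1922) = 1.122
f(x_3) = 3*1.122^2 - 9*1.122 + 2.47*|1.122| = -3.55


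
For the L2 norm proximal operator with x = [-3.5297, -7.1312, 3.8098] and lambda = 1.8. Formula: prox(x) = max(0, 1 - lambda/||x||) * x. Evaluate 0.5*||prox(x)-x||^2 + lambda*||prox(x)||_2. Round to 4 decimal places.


Step 1: Compute ||x||.
||x|| = 8.822
Step 2: Compute scaling factor.
scale = max(0, 1 - 1.8/8.822) = 0.796
Step 3: prox(x) = [-2.8095, -5.6762, 3.0325]
||prox(x)|| = 7.022
Step 4: Proximal objective.
0.5*||prox-x||^2 = 1.62
lambda*||prox|| = 12.6396
Total = 14.2596


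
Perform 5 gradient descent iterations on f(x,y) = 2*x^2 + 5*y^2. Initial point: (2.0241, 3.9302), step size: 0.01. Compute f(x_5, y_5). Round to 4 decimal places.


Gradient descent on f(x,y) = 2*x^2 + 5*y^2.
Starting point: (2.0241, 3.9302), alpha = 0.01
Step 1: grad_x = 2*2*2.0241 = 8.0964, grad_y = 2*5*3.9302 = 39.302
  x_1 = 2.0241 - 0.01*8.0964 = 1.9431
  y_1 = 3.9302 - 0.01*39.302 = 3.5372
Step 2: grad_x = 2*2*1.9431 = 7.7725, grad_y = 2*5*3.5372 = 35.3718
  x_2 = 1.9431 - 0.01*7.7725 = 1.8654
  y_2 = 3.5372 - 0.01*35.3718 = 3.1835
Step 3: grad_x = 2*2*1.8654 = 7.4616, grad_y = 2*5*3.1835 = 31.8346
  x_3 = 1.8654 - 0.01*7.4616 = 1.7908
  y_3 = 3.1835 - 0.01*31.8346 = 2.8651
Step 4: grad_x = 2*2*1.7908 = 7.1632, grad_y = 2*5*2.8651 = 28.6512
  x_4 = 1.7908 - 0.01*7.1632 = 1.7192
  y_4 = 2.8651 - 0.01*28.6512 = 2.5786
Step 5: grad_x = 2*2*1.7192 = 6.8766, grad_y = 2*5*2.5786 = 25.786
  x_5 = 1.7192 - 0.01*6.8766 = 1.6504
  y_5 = 2.5786 - 0.01*25.786 = 2.3207
f(1.6504, 2.3207) = 2*1.6504^2 + 5*2.3207^2 = 32.3769


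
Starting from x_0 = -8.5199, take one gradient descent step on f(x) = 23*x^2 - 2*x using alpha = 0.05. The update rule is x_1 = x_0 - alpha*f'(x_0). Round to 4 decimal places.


We compute the gradient at x_0 and apply the update.
f'(x) = 46*x - 2
f'(-8.5199) = 46*-8.5199 - 2 = -393.9154
x_1 = -8.5199 - 0.05*-393.9154 = 11.1759


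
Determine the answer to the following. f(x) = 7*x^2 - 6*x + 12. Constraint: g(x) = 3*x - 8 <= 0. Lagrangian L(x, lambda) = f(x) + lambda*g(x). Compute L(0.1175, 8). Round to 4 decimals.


Step 1: Evaluate f(x).
f(0.1175) = 7*0.1175^2 - 6*0.1175 + 12 = 11.3916
Step 2: Evaluate g(x).
g(0.1175) = 3*0.1175 - 8 = -7.6475
Step 3: Compute Lagrangian.
L = 11.3916 + 8*-7.6475 = -49.7884


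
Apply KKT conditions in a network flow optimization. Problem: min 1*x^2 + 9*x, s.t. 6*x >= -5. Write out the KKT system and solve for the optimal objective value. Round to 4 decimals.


Step 1: Try lambda = 0 (constraint inactive).
x_unc = -9/(2*1) = -4.5
Check: 6*-4.5 = -27.0 < -5 -- violated!
Step 2: Constraint must be active: 6*x = -5
x* = -5/6 = -0.8333 (rounded; the exact value -5/6 is used below)
lambda = (2*1*(-5/6) + 9)/6 = 1.2222
Step 3: Compute optimal value.
f(x*) = 1*(-5/6)^2 + 9*(-5/6) = -6.8056


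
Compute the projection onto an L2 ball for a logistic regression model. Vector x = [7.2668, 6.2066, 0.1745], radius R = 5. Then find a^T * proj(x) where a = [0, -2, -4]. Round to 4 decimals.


Step 1: Compute ||x|| (intermediates to 6 decimals).
||x|| = sqrt(7.2668^2 + 6.2066^2 + 0.1745^2) = 9.558175
Step 2: Project.
Since ||x|| > R, scale = R/||x|| = 5/9.558175 = 0.523112, proj(x) = scale * x
proj(x) = [3.80135, 3.246747, 0.091283]
Step 3: Dot product.
a^T * proj(x) = 0*3.80135 - 2*3.246747 - 4*0.091283 = -6.8586


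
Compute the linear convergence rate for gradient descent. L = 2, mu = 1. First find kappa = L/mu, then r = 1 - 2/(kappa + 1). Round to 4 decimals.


Step 1: Compute the condition number.
kappa = L/mu = 2/1 = 2.0
Step 2: Compute the convergence rate.
r = 1 - 2/(kappa + 1) = 1 - 2*mu/(L + mu) = (L - mu)/(L + mu) = 1/3 = 0.3333


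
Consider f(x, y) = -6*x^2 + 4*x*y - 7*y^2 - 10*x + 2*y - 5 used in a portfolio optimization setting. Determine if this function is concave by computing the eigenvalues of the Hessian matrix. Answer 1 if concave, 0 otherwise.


The Hessian of f(x,y) = -6*x^2 + 4*x*y - 7*y^2 - 10*x + 2*y - 5 is:
H = [[-12, 4], [4, -14]]
Trace = -12 - 14 = -26
Determinant = -12*-14 - (4)^2 = 152
Discriminant = (-26)^2 - 4*152 = 68.0
Eigenvalues: lambda_1 = -17.1231, lambda_2 = -8.8769
The function is concave.

1


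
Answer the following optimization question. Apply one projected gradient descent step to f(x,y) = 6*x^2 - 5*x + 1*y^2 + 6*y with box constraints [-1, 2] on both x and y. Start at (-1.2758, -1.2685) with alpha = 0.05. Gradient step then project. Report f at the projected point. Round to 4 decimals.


Step 1: Compute gradient at (-1.2758, -1.2685).
grad_x = 2*6*-1.2758 - 5 = -20.3096
grad_y = 2*1*-1.2685 + 6 = 3.463
Step 2: Gradient step.
x_raw = -1.2758 - 0.05*-20.3096 = -0.2603
y_raw = -1.2685 - 0.05*3.463 = -1.4417
Step 3: Project onto [-1, 2].
x_proj = clip(-0.2603) = -0.2603
y_proj = clip(-1.4417) = -1.0
Step 4: Evaluate f.
f(-0.2603, -1.0) = -3.2918
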